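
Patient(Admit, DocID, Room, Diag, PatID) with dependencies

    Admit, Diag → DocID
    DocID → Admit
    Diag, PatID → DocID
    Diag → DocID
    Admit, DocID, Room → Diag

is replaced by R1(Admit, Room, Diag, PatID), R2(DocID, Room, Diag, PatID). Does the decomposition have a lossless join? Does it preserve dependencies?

lossless but not dependency-preserving

Lossless test: (Room, Diag, PatID)⁺ = {Admit, DocID, Room, Diag, PatID}, which contains all of one fragment — lossless.
Dependency preservation: the restricted closure of {DocID} across the fragments never reaches {Admit}, so DocID → Admit cannot be enforced without a join — not preserved.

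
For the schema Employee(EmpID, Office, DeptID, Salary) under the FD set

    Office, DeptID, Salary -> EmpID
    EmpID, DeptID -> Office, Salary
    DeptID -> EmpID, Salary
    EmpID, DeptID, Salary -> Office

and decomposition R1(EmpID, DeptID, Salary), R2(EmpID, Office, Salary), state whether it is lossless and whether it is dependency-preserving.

Lossless test: (EmpID, Salary)⁺ = {EmpID, Salary}, which is a superkey of neither fragment — lossy.
Dependency preservation: the restricted closure of {EmpID, DeptID} across the fragments never reaches {Office, Salary}, so EmpID, DeptID → Office, Salary cannot be enforced without a join — not preserved.

lossy and not dependency-preserving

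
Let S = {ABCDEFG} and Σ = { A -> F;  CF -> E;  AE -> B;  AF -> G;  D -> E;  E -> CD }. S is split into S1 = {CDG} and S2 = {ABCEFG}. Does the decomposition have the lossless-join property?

No

Common attributes: S1 ∩ S2 = {CG}.
No dependency enlarges {CG}, so (CG)⁺ = {CG}.
The closure contains neither all of S1 = {CDG} nor all of S2 = {ABCEFG}, so the common attributes are not a superkey of either fragment. The join is lossy.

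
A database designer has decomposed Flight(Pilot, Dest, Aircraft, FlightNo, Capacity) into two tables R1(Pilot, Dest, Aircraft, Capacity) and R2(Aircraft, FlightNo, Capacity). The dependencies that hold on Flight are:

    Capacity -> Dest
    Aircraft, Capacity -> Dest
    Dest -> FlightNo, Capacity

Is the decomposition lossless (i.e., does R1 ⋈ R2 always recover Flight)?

Common attributes: R1 ∩ R2 = {Aircraft, Capacity}.
Closure of {Aircraft, Capacity}: Capacity → Dest applies, adding Dest; Dest → FlightNo, Capacity applies, adding FlightNo. So (Aircraft, Capacity)⁺ = {Dest, Aircraft, FlightNo, Capacity}.
This closure contains every attribute of R2, so R1 ∩ R2 → R2. The join is lossless.

Yes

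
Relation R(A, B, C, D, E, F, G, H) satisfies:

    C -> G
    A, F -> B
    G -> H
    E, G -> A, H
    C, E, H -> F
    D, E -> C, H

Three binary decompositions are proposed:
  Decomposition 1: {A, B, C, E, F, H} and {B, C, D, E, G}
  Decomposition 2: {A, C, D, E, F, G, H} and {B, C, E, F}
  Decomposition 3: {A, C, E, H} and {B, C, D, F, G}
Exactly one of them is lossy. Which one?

Decomposition 3

Decomposition 1: common = {B, C, E}, closure = {A, B, C, E, F, G, H} → lossless.
Decomposition 2: common = {C, E, F}, closure = {A, B, C, E, F, G, H} → lossless.
Decomposition 3: common = {C}, closure = {C, G, H} → lossy.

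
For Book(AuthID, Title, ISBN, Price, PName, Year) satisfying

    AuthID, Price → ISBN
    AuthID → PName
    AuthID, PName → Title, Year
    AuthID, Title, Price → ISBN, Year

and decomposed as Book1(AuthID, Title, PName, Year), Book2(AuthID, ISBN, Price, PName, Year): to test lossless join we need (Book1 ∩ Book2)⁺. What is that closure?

Book1 ∩ Book2 = {AuthID, PName, Year}.
AuthID, PName → Title, Year applies, adding Title
Closure: {AuthID, Title, PName, Year}.

AuthID, Title, PName, Year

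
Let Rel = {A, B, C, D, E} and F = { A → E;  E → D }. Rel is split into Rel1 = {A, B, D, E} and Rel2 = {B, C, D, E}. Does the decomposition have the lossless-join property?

Common attributes: Rel1 ∩ Rel2 = {B, D, E}.
No dependency enlarges {B, D, E}, so (B, D, E)⁺ = {B, D, E}.
The closure contains neither all of Rel1 = {A, B, D, E} nor all of Rel2 = {B, C, D, E}, so the common attributes are not a superkey of either fragment. The join is lossy.

No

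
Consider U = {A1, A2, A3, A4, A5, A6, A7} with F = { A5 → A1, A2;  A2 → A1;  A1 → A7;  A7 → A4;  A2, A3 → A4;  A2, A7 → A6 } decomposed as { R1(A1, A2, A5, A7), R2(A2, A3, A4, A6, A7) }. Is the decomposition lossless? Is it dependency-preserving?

Lossless test: (A2, A7)⁺ = {A1, A2, A4, A6, A7}, which is a superkey of neither fragment — lossy.
Dependency preservation: every FD's attributes lie within a single fragment, so each can be enforced locally — preserved.

lossy but dependency-preserving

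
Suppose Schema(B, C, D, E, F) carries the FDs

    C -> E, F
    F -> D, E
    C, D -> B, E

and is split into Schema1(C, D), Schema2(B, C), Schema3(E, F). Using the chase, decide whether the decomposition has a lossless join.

No

Chase test. Columns are B, C, D, E, F; row i has aⱼ where attribute j ∈ Schemai, else bᵢⱼ.
Initial tableau (one row per fragment):
  row 1: b11 a2 a3 b14 b15
  row 2: a1 a2 b23 b24 b25
  row 3: b31 b32 b33 a4 a5
Rows 1 and 2 agree on C; apply C→E, F and equate their E, F entries.
Rows 1 and 2 agree on F; apply F→D, E and equate their D, E entries.
Rows 1 and 2 agree on C, D; apply C, D→B, E and equate their B, E entries.
No row becomes fully distinguished — the join is lossy.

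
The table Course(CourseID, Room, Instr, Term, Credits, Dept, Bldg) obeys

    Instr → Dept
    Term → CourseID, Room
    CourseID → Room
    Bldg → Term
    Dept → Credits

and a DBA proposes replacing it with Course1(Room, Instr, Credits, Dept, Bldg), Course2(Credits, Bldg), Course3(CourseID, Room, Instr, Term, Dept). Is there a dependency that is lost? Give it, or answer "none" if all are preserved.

Bldg → Term

Check Bldg → Term: no single fragment contains all of {Term, Bldg}, and the restricted closure of {Bldg} across the fragments never reaches {Term}.
Instr → Dept is preserved.
Term → CourseID, Room is preserved.
CourseID → Room is preserved.
Dept → Credits is preserved.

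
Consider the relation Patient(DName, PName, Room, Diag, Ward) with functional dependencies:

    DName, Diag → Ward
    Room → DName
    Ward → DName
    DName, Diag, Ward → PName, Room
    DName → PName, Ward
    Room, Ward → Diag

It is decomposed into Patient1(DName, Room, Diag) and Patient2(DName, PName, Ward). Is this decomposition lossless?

Common attributes: Patient1 ∩ Patient2 = {DName}.
Closure of {DName}: DName → PName, Ward applies, adding PName, Ward. So (DName)⁺ = {DName, PName, Ward}.
This closure contains every attribute of Patient2, so Patient1 ∩ Patient2 → Patient2. The join is lossless.

Yes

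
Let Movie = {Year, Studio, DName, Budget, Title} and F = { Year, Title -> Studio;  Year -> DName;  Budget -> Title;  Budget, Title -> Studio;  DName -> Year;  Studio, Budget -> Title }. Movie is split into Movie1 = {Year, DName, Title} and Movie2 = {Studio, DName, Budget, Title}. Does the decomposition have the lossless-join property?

Yes

Common attributes: Movie1 ∩ Movie2 = {DName, Title}.
Closure of {DName, Title}: DName → Year applies, adding Year; Year, Title → Studio applies, adding Studio. So (DName, Title)⁺ = {Year, Studio, DName, Title}.
This closure contains every attribute of Movie1, so Movie1 ∩ Movie2 → Movie1. The join is lossless.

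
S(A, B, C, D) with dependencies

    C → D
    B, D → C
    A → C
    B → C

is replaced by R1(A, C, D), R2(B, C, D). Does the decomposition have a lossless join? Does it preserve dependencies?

Lossless test: (C, D)⁺ = {C, D}, which is a superkey of neither fragment — lossy.
Dependency preservation: every FD's attributes lie within a single fragment, so each can be enforced locally — preserved.

lossy but dependency-preserving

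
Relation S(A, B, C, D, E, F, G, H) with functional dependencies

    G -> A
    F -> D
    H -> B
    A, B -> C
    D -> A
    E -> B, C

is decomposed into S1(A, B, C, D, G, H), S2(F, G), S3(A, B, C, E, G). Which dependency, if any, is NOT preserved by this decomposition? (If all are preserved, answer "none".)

F -> D

Check F → D: no single fragment contains all of {D, F}, and the restricted closure of {F} across the fragments never reaches {D}.
G → A is preserved.
H → B is preserved.
A, B → C is preserved.
D → A is preserved.
E → B, C is preserved.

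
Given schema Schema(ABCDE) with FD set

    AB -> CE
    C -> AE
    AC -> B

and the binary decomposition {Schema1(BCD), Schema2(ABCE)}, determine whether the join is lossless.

Common attributes: Schema1 ∩ Schema2 = {BC}.
Closure of {BC}: C → AE applies, adding AE. So (BC)⁺ = {ABCE}.
This closure contains every attribute of Schema2, so Schema1 ∩ Schema2 → Schema2. The join is lossless.

Yes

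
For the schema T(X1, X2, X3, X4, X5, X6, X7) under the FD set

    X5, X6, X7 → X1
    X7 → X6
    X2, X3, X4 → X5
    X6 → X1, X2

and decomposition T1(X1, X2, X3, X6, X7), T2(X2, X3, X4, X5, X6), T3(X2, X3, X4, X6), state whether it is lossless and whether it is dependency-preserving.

lossy but dependency-preserving

Lossless test (chase): Rows 2 and 3 agree on X2, X3, X4; apply X2, X3, X4→X5 and equate their X5 entries. Rows 1 and 2 agree on X6; apply X6→X1, X2 and equate their X1, X2 entries. Rows 1 and 3 agree on X6; apply X6→X1, X2 and equate their X1, X2 entries. No row becomes fully distinguished — the join is lossy.
Dependency preservation: X5, X6, X7 → X1 is not contained in any single fragment, but the restricted closure of its left-hand side across the fragments still reaches the right-hand side; the remaining FDs each lie inside some fragment. All dependencies are preserved.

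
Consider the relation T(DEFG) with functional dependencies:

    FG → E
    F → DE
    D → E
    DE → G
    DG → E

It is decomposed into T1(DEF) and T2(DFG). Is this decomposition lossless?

Common attributes: T1 ∩ T2 = {DF}.
Closure of {DF}: F → DE applies, adding E; DE → G applies, adding G. So (DF)⁺ = {DEFG}.
This closure contains every attribute of T1, so T1 ∩ T2 → T1. The join is lossless.

Yes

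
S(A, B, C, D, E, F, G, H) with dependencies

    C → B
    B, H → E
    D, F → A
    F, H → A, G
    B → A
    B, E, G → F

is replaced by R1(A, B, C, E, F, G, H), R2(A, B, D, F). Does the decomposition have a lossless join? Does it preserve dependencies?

lossy but dependency-preserving

Lossless test: (A, B, F)⁺ = {A, B, F}, which is a superkey of neither fragment — lossy.
Dependency preservation: every FD's attributes lie within a single fragment, so each can be enforced locally — preserved.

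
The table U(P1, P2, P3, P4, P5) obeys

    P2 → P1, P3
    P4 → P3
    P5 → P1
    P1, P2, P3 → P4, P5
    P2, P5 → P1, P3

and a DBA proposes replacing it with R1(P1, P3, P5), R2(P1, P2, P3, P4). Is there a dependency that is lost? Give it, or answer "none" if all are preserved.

P1, P2, P3 → P4, P5

Check P1, P2, P3 → P4, P5: no single fragment contains all of {P1, P2, P3, P4, P5}, and the restricted closure of {P1, P2, P3} across the fragments never reaches {P4, P5}.
P2 → P1, P3 is preserved.
P4 → P3 is preserved.
P5 → P1 is preserved.
P2, P5 → P1, P3 is preserved.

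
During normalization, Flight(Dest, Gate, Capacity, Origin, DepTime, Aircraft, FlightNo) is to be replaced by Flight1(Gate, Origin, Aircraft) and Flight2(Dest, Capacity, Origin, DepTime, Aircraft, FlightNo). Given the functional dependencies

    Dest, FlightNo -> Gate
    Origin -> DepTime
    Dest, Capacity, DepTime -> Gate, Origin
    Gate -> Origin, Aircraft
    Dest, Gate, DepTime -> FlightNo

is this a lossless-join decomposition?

No

Common attributes: Flight1 ∩ Flight2 = {Origin, Aircraft}.
Closure of {Origin, Aircraft}: Origin → DepTime applies, adding DepTime. So (Origin, Aircraft)⁺ = {Origin, DepTime, Aircraft}.
The closure contains neither all of Flight1 = {Gate, Origin, Aircraft} nor all of Flight2 = {Dest, Capacity, Origin, DepTime, Aircraft, FlightNo}, so the common attributes are not a superkey of either fragment. The join is lossy.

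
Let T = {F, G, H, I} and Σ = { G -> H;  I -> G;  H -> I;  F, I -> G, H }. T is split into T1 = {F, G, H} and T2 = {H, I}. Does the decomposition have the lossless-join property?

Yes

Common attributes: T1 ∩ T2 = {H}.
Closure of {H}: H → I applies, adding I; I → G applies, adding G. So (H)⁺ = {G, H, I}.
This closure contains every attribute of T2, so T1 ∩ T2 → T2. The join is lossless.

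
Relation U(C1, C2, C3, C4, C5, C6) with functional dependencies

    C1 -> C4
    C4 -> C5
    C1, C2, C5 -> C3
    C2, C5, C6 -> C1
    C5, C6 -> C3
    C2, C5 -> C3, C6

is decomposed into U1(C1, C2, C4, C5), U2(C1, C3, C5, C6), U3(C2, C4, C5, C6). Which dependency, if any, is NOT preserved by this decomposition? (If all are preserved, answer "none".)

none

C1 → C4 lies within U1.
C4 → C5 lies within U1.
C1, C2, C5 → C3: restricted closure across fragments reaches C3.
C2, C5, C6 → C1: restricted closure across fragments reaches C1.
C5, C6 → C3 lies within U2.
C2, C5 → C3, C6: restricted closure across fragments reaches C3, C6.
Every dependency is enforceable on the fragments, so the decomposition is dependency-preserving.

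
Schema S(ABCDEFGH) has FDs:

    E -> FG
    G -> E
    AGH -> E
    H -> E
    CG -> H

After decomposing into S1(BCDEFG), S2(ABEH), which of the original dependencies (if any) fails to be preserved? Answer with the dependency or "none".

Check CG → H: no single fragment contains all of {CGH}, and the restricted closure of {CG} across the fragments never reaches {H}.
E → FG is preserved.
G → E is preserved.
AGH → E is preserved.
H → E is preserved.

CG -> H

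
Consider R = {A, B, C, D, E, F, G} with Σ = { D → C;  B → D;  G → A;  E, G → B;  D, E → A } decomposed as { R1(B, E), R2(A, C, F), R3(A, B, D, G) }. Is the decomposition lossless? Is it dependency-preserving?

lossy and not dependency-preserving

Lossless test (chase): Rows 1 and 3 agree on B; apply B→D and equate their D entries. Rows 1 and 3 agree on D; apply D→C and equate their C entries. No row becomes fully distinguished — the join is lossy.
Dependency preservation: the restricted closure of {D} across the fragments never reaches {C}, so D → C cannot be enforced without a join — not preserved.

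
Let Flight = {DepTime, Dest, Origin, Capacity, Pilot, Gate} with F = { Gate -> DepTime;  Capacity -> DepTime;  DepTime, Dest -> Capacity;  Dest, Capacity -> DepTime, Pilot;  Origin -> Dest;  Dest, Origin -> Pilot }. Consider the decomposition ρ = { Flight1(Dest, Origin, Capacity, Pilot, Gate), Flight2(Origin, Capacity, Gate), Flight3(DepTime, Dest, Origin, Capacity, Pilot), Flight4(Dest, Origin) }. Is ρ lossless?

Chase test. Columns are DepTime, Dest, Origin, Capacity, Pilot, Gate; row i has aⱼ where attribute j ∈ Flighti, else bᵢⱼ.
Initial tableau (one row per fragment):
  row 1: b11 a2 a3 a4 a5 a6
  row 2: b21 b22 a3 a4 b25 a6
  row 3: a1 a2 a3 a4 a5 b36
  row 4: b41 a2 a3 b44 b45 b46
Rows 1 and 2 agree on Gate; apply Gate→DepTime and equate their DepTime entries.
Rows 1 and 3 agree on Capacity; apply Capacity→DepTime and equate their DepTime entries.
Rows 1 and 2 agree on Origin; apply Origin→Dest and equate their Dest entries.
Rows 1 and 2 agree on Dest, Origin; apply Dest, Origin→Pilot and equate their Pilot entries.
Rows 1 and 4 agree on Dest, Origin; apply Dest, Origin→Pilot and equate their Pilot entries.
Row 1 is now all distinguished symbols — the join is lossless.

Yes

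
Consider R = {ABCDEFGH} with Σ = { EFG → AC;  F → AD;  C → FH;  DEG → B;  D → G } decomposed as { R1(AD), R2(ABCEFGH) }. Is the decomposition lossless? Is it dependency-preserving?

Lossless test: (A)⁺ = {A}, which is a superkey of neither fragment — lossy.
Dependency preservation: the restricted closure of {F} across the fragments never reaches {AD}, so F → AD cannot be enforced without a join — not preserved.

lossy and not dependency-preserving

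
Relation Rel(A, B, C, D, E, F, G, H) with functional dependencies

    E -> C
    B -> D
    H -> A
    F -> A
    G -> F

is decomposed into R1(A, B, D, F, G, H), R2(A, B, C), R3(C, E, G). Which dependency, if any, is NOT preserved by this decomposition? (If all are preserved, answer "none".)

E → C lies within R3.
B → D lies within R1.
H → A lies within R1.
F → A lies within R1.
G → F lies within R1.
Every dependency is enforceable on the fragments, so the decomposition is dependency-preserving.

none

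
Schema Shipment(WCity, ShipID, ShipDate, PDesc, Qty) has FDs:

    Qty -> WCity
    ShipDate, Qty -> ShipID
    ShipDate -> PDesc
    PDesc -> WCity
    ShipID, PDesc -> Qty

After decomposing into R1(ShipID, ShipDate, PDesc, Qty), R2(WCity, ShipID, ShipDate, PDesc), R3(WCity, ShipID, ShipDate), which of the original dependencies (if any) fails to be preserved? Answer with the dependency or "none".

Qty -> WCity

Check Qty → WCity: no single fragment contains all of {WCity, Qty}, and the restricted closure of {Qty} across the fragments never reaches {WCity}.
ShipDate, Qty → ShipID is preserved.
ShipDate → PDesc is preserved.
PDesc → WCity is preserved.
ShipID, PDesc → Qty is preserved.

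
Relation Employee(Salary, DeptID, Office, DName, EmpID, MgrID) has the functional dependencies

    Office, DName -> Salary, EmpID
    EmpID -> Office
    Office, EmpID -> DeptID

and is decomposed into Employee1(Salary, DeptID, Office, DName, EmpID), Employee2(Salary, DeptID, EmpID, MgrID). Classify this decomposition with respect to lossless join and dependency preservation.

lossy but dependency-preserving

Lossless test: (Salary, DeptID, EmpID)⁺ = {Salary, DeptID, Office, EmpID}, which is a superkey of neither fragment — lossy.
Dependency preservation: every FD's attributes lie within a single fragment, so each can be enforced locally — preserved.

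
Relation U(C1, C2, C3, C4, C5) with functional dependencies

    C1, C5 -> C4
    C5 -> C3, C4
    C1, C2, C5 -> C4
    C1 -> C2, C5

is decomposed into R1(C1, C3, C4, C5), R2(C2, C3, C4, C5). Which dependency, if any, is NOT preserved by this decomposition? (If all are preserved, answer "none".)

C1 -> C2, C5

Check C1 → C2, C5: no single fragment contains all of {C1, C2, C5}, and the restricted closure of {C1} across the fragments never reaches {C2, C5}.
C1, C5 → C4 is preserved.
C5 → C3, C4 is preserved.
C1, C2, C5 → C4 is preserved.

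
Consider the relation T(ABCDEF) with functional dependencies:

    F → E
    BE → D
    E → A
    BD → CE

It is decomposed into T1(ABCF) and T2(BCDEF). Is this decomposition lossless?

Yes

Common attributes: T1 ∩ T2 = {BCF}.
Closure of {BCF}: F → E applies, adding E; BE → D applies, adding D; E → A applies, adding A. So (BCF)⁺ = {ABCDEF}.
This closure contains every attribute of T1, so T1 ∩ T2 → T1. The join is lossless.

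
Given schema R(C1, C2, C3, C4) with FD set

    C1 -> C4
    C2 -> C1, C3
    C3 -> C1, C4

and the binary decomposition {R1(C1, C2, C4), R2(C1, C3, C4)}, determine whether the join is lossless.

No

Common attributes: R1 ∩ R2 = {C1, C4}.
No dependency enlarges {C1, C4}, so (C1, C4)⁺ = {C1, C4}.
The closure contains neither all of R1 = {C1, C2, C4} nor all of R2 = {C1, C3, C4}, so the common attributes are not a superkey of either fragment. The join is lossy.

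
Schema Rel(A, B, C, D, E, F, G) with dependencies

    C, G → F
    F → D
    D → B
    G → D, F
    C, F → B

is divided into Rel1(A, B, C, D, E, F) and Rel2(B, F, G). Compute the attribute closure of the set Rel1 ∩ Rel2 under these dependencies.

Rel1 ∩ Rel2 = {B, F}.
F → D applies, adding D
Closure: {B, D, F}.

B, D, F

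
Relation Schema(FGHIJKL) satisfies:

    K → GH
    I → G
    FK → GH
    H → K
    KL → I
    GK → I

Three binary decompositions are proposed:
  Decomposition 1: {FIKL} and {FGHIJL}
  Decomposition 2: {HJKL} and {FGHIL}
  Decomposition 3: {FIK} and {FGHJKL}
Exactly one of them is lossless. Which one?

Decomposition 3

Decomposition 1: common = {FIL}, closure = {FGIL} → lossy.
Decomposition 2: common = {HL}, closure = {GHIKL} → lossy.
Decomposition 3: common = {FK}, closure = {FGHIK} → lossless.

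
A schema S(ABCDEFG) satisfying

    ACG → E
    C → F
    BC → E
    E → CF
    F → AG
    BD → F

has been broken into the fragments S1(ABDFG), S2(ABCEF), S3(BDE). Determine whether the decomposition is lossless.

Yes

Chase test. Columns are ABCDEFG; row i has aⱼ where attribute j ∈ Si, else bᵢⱼ.
Initial tableau (one row per fragment):
  row 1: a1 a2 b13 a4 b15 a6 a7
  row 2: a1 a2 a3 b24 a5 a6 b27
  row 3: b31 a2 b33 a4 a5 b36 b37
Rows 2 and 3 agree on E; apply E→CF and equate their CF entries.
Rows 1 and 2 agree on F; apply F→AG and equate their AG entries.
Rows 1 and 3 agree on F; apply F→AG and equate their AG entries.
Row 3 is now all distinguished symbols — the join is lossless.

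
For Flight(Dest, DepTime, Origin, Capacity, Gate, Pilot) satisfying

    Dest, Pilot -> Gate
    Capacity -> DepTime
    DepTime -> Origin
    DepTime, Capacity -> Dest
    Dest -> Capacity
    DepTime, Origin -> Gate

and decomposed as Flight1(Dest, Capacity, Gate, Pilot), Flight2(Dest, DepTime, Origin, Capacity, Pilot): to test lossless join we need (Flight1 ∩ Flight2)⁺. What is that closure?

Dest, DepTime, Origin, Capacity, Gate, Pilot

Flight1 ∩ Flight2 = {Dest, Capacity, Pilot}.
Dest, Pilot → Gate applies, adding Gate
Capacity → DepTime applies, adding DepTime
DepTime → Origin applies, adding Origin
Closure: {Dest, DepTime, Origin, Capacity, Gate, Pilot}.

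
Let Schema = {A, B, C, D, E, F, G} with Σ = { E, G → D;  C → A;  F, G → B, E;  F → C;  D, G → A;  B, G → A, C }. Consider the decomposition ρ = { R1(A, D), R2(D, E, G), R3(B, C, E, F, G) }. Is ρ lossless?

Chase test. Columns are A, B, C, D, E, F, G; row i has aⱼ where attribute j ∈ Ri, else bᵢⱼ.
Initial tableau (one row per fragment):
  row 1: a1 b12 b13 a4 b15 b16 b17
  row 2: b21 b22 b23 a4 a5 b26 a7
  row 3: b31 a2 a3 b34 a5 a6 a7
Rows 2 and 3 agree on E, G; apply E, G→D and equate their D entries.
Rows 2 and 3 agree on D, G; apply D, G→A and equate their A entries.
No row becomes fully distinguished — the join is lossy.

No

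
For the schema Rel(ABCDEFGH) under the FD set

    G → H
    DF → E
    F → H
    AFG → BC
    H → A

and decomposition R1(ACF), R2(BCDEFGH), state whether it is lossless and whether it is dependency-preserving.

lossless but not dependency-preserving

Lossless test: (CF)⁺ = {ACFH}, which contains all of one fragment — lossless.
Dependency preservation: the restricted closure of {H} across the fragments never reaches {A}, so H → A cannot be enforced without a join — not preserved.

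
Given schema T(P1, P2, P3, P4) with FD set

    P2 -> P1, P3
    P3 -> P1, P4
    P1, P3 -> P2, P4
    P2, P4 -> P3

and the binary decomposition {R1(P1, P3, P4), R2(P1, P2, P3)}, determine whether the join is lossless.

Common attributes: R1 ∩ R2 = {P1, P3}.
Closure of {P1, P3}: P3 → P1, P4 applies, adding P4; P1, P3 → P2, P4 applies, adding P2. So (P1, P3)⁺ = {P1, P2, P3, P4}.
This closure contains every attribute of R1, so R1 ∩ R2 → R1. The join is lossless.

Yes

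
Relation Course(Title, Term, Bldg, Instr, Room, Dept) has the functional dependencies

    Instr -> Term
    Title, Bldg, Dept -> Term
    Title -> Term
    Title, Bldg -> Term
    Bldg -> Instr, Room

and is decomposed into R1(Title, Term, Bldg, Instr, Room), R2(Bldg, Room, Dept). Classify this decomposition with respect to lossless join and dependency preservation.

lossy but dependency-preserving

Lossless test: (Bldg, Room)⁺ = {Term, Bldg, Instr, Room}, which is a superkey of neither fragment — lossy.
Dependency preservation: Title, Bldg, Dept → Term is not contained in any single fragment, but the restricted closure of its left-hand side across the fragments still reaches the right-hand side; the remaining FDs each lie inside some fragment. All dependencies are preserved.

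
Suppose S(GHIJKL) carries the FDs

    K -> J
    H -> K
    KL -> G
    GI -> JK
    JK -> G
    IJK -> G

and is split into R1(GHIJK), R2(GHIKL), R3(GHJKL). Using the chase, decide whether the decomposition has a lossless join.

Chase test. Columns are GHIJKL; row i has aⱼ where attribute j ∈ Ri, else bᵢⱼ.
Initial tableau (one row per fragment):
  row 1: a1 a2 a3 a4 a5 b16
  row 2: a1 a2 a3 b24 a5 a6
  row 3: a1 a2 b33 a4 a5 a6
Rows 1 and 2 agree on K; apply K→J and equate their J entries.
Row 2 is now all distinguished symbols — the join is lossless.

Yes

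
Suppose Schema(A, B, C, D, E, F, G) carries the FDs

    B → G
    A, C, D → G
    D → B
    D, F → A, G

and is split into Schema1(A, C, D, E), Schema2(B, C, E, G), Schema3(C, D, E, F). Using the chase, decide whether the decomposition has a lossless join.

Chase test. Columns are A, B, C, D, E, F, G; row i has aⱼ where attribute j ∈ Schemai, else bᵢⱼ.
Initial tableau (one row per fragment):
  row 1: a1 b12 a3 a4 a5 b16 b17
  row 2: b21 a2 a3 b24 a5 b26 a7
  row 3: b31 b32 a3 a4 a5 a6 b37
Rows 1 and 3 agree on D; apply D→B and equate their B entries.
Rows 1 and 3 agree on B; apply B→G and equate their G entries.
No row becomes fully distinguished — the join is lossy.

No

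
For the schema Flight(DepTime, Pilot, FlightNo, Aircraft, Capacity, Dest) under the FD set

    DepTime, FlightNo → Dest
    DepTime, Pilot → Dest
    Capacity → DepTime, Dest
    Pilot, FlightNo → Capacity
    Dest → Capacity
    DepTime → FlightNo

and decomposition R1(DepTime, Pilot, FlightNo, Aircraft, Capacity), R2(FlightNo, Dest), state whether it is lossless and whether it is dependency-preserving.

Lossless test: (FlightNo)⁺ = {FlightNo}, which is a superkey of neither fragment — lossy.
Dependency preservation: the restricted closure of {DepTime, FlightNo} across the fragments never reaches {Dest}, so DepTime, FlightNo → Dest cannot be enforced without a join — not preserved.

lossy and not dependency-preserving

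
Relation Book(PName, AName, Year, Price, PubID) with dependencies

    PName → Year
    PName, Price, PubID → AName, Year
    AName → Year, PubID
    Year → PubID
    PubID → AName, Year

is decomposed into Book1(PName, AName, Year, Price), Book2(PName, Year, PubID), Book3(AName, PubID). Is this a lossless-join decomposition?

Chase test. Columns are PName, AName, Year, Price, PubID; row i has aⱼ where attribute j ∈ Booki, else bᵢⱼ.
Initial tableau (one row per fragment):
  row 1: a1 a2 a3 a4 b15
  row 2: a1 b22 a3 b24 a5
  row 3: b31 a2 b33 b34 a5
Rows 1 and 3 agree on AName; apply AName→Year, PubID and equate their Year, PubID entries.
Rows 1 and 2 agree on PubID; apply PubID→AName, Year and equate their AName, Year entries.
Row 1 is now all distinguished symbols — the join is lossless.

Yes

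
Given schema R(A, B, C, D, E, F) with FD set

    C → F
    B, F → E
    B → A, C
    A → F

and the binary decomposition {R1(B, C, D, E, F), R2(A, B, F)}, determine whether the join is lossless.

Common attributes: R1 ∩ R2 = {B, F}.
Closure of {B, F}: B, F → E applies, adding E; B → A, C applies, adding A, C. So (B, F)⁺ = {A, B, C, E, F}.
This closure contains every attribute of R2, so R1 ∩ R2 → R2. The join is lossless.

Yes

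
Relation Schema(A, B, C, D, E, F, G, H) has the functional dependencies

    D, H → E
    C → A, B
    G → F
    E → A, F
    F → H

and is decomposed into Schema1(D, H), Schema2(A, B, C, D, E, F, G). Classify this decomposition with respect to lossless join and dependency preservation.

lossy and not dependency-preserving

Lossless test: (D)⁺ = {D}, which is a superkey of neither fragment — lossy.
Dependency preservation: the restricted closure of {D, H} across the fragments never reaches {E}, so D, H → E cannot be enforced without a join — not preserved.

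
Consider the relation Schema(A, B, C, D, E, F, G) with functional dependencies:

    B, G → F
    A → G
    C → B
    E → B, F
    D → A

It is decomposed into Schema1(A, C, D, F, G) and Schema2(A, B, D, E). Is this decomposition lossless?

Common attributes: Schema1 ∩ Schema2 = {A, D}.
Closure of {A, D}: A → G applies, adding G. So (A, D)⁺ = {A, D, G}.
The closure contains neither all of Schema1 = {A, C, D, F, G} nor all of Schema2 = {A, B, D, E}, so the common attributes are not a superkey of either fragment. The join is lossy.

No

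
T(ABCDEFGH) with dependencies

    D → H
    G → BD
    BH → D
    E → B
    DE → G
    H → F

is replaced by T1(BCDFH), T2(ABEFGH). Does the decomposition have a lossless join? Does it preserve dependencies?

Lossless test: (BFH)⁺ = {BDFH}, which is a superkey of neither fragment — lossy.
Dependency preservation: G → BD; DE → G are not contained in any single fragment, but the restricted closure of each left-hand side across the fragments still reaches the right-hand side; the remaining FDs each lie inside some fragment. All dependencies are preserved.

lossy but dependency-preserving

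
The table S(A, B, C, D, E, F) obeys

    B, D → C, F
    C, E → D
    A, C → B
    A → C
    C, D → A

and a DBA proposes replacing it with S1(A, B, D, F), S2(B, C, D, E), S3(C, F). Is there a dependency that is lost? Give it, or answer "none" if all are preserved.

A → C

Check A → C: no single fragment contains all of {A, C}, and the restricted closure of {A} across the fragments never reaches {C}.
B, D → C, F is preserved.
C, E → D is preserved.
A, C → B is preserved.
C, D → A is preserved.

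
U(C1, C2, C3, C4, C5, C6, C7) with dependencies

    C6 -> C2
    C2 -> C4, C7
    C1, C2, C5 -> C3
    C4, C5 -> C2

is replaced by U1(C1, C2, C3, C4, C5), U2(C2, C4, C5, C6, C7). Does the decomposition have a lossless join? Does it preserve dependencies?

lossy but dependency-preserving

Lossless test: (C2, C4, C5)⁺ = {C2, C4, C5, C7}, which is a superkey of neither fragment — lossy.
Dependency preservation: every FD's attributes lie within a single fragment, so each can be enforced locally — preserved.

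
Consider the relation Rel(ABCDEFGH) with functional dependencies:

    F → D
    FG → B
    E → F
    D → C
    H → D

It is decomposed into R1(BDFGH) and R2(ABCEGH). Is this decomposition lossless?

Common attributes: R1 ∩ R2 = {BGH}.
Closure of {BGH}: H → D applies, adding D; D → C applies, adding C. So (BGH)⁺ = {BCDGH}.
The closure contains neither all of R1 = {BDFGH} nor all of R2 = {ABCEGH}, so the common attributes are not a superkey of either fragment. The join is lossy.

No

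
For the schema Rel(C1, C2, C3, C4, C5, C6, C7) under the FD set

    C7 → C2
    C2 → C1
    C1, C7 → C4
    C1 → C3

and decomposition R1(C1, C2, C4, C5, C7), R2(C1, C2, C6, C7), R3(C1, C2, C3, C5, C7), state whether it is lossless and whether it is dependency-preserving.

Lossless test (chase): Rows 1 and 2 agree on C1, C7; apply C1, C7→C4 and equate their C4 entries. Rows 1 and 3 agree on C1, C7; apply C1, C7→C4 and equate their C4 entries. Rows 1 and 2 agree on C1; apply C1→C3 and equate their C3 entries. Rows 1 and 3 agree on C1; apply C1→C3 and equate their C3 entries. No row becomes fully distinguished — the join is lossy.
Dependency preservation: every FD's attributes lie within a single fragment, so each can be enforced locally — preserved.

lossy but dependency-preserving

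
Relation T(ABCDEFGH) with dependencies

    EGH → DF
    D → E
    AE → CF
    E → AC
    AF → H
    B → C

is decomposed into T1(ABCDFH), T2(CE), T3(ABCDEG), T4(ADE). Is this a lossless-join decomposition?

Yes

Chase test. Columns are ABCDEFGH; row i has aⱼ where attribute j ∈ Ti, else bᵢⱼ.
Initial tableau (one row per fragment):
  row 1: a1 a2 a3 a4 b15 a6 b17 a8
  row 2: b21 b22 a3 b24 a5 b26 b27 b28
  row 3: a1 a2 a3 a4 a5 b36 a7 b38
  row 4: a1 b42 b43 a4 a5 b46 b47 b48
Rows 1 and 3 agree on D; apply D→E and equate their E entries.
Rows 1 and 3 agree on AE; apply AE→CF and equate their CF entries.
Rows 1 and 4 agree on AE; apply AE→CF and equate their CF entries.
Rows 1 and 2 agree on E; apply E→AC and equate their AC entries.
Rows 1 and 3 agree on AF; apply AF→H and equate their H entries.
Rows 1 and 4 agree on AF; apply AF→H and equate their H entries.
Rows 1 and 2 agree on AE; apply AE→CF and equate their CF entries.
Rows 1 and 2 agree on AF; apply AF→H and equate their H entries.
Row 3 is now all distinguished symbols — the join is lossless.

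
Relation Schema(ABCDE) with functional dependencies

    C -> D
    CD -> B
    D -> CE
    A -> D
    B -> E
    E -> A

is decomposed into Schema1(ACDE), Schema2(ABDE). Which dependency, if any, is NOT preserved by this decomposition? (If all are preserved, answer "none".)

none

C → D lies within Schema1.
CD → B: restricted closure across fragments reaches B.
D → CE lies within Schema1.
A → D lies within Schema1.
B → E lies within Schema2.
E → A lies within Schema1.
Every dependency is enforceable on the fragments, so the decomposition is dependency-preserving.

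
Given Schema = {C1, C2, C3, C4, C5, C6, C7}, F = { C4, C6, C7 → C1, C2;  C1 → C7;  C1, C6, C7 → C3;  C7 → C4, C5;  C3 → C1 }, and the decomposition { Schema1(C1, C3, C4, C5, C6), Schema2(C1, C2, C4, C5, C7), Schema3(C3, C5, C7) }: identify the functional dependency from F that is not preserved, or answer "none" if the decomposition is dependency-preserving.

Check C4, C6, C7 → C1, C2: no single fragment contains all of {C1, C2, C4, C6, C7}, and the restricted closure of {C4, C6, C7} across the fragments never reaches {C1, C2}.
C1 → C7 is preserved.
C1, C6, C7 → C3 is preserved.
C7 → C4, C5 is preserved.
C3 → C1 is preserved.

C4, C6, C7 → C1, C2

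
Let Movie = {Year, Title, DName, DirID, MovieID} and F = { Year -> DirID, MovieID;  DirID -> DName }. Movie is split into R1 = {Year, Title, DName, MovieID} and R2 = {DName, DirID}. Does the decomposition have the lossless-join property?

Common attributes: R1 ∩ R2 = {DName}.
No dependency enlarges {DName}, so (DName)⁺ = {DName}.
The closure contains neither all of R1 = {Year, Title, DName, MovieID} nor all of R2 = {DName, DirID}, so the common attributes are not a superkey of either fragment. The join is lossy.

No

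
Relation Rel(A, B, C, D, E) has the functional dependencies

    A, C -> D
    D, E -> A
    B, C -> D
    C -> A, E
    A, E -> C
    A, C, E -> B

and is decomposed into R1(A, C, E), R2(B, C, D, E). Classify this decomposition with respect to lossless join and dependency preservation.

lossless and dependency-preserving

Lossless test: (C, E)⁺ = {A, B, C, D, E}, which contains all of one fragment — lossless.
Dependency preservation: A, C → D; D, E → A; A, C, E → B are not contained in any single fragment, but the restricted closure of each left-hand side across the fragments still reaches the right-hand side; the remaining FDs each lie inside some fragment. All dependencies are preserved.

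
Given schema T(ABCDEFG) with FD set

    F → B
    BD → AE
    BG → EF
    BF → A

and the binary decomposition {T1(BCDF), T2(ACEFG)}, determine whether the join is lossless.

No

Common attributes: T1 ∩ T2 = {CF}.
Closure of {CF}: F → B applies, adding B; BF → A applies, adding A. So (CF)⁺ = {ABCF}.
The closure contains neither all of T1 = {BCDF} nor all of T2 = {ACEFG}, so the common attributes are not a superkey of either fragment. The join is lossy.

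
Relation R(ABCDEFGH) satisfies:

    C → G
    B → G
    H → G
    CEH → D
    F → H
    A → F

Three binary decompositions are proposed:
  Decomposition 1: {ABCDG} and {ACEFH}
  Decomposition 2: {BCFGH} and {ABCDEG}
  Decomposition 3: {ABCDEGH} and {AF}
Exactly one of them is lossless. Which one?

Decomposition 1: common = {AC}, closure = {ACFGH} → lossy.
Decomposition 2: common = {BCG}, closure = {BCG} → lossy.
Decomposition 3: common = {A}, closure = {AFGH} → lossless.

Decomposition 3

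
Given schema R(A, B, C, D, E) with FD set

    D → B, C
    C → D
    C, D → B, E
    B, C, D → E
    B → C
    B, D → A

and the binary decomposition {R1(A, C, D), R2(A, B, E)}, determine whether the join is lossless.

No

Common attributes: R1 ∩ R2 = {A}.
No dependency enlarges {A}, so (A)⁺ = {A}.
The closure contains neither all of R1 = {A, C, D} nor all of R2 = {A, B, E}, so the common attributes are not a superkey of either fragment. The join is lossy.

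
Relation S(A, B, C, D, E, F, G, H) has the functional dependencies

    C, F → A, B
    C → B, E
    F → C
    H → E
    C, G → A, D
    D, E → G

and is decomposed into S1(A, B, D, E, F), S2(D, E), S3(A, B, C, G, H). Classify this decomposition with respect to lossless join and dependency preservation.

Lossless test (chase): Rows 1 and 2 agree on D, E; apply D, E→G and equate their G entries. No row becomes fully distinguished — the join is lossy.
Dependency preservation: the restricted closure of {C} across the fragments never reaches {B, E}, so C → B, E cannot be enforced without a join — not preserved.

lossy and not dependency-preserving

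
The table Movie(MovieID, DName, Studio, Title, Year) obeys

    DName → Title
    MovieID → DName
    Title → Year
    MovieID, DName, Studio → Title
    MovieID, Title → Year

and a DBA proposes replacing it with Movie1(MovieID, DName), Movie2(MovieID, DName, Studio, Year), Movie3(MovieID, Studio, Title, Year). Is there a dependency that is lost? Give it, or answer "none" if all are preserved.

Check DName → Title: no single fragment contains all of {DName, Title}, and the restricted closure of {DName} across the fragments never reaches {Title}.
MovieID → DName is preserved.
Title → Year is preserved.
MovieID, DName, Studio → Title is preserved.
MovieID, Title → Year is preserved.

DName → Title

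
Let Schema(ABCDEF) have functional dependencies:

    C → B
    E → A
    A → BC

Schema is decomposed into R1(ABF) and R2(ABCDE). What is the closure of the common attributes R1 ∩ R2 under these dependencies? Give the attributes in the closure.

ABC

R1 ∩ R2 = {AB}.
A → BC applies, adding C
Closure: {ABC}.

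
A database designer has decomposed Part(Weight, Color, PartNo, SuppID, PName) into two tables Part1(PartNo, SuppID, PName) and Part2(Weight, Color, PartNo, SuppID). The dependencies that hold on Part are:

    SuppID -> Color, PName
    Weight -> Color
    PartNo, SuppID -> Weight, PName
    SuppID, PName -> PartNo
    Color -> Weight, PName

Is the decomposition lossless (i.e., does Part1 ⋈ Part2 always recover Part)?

Yes

Common attributes: Part1 ∩ Part2 = {PartNo, SuppID}.
Closure of {PartNo, SuppID}: SuppID → Color, PName applies, adding Color, PName; PartNo, SuppID → Weight, PName applies, adding Weight. So (PartNo, SuppID)⁺ = {Weight, Color, PartNo, SuppID, PName}.
This closure contains every attribute of Part1, so Part1 ∩ Part2 → Part1. The join is lossless.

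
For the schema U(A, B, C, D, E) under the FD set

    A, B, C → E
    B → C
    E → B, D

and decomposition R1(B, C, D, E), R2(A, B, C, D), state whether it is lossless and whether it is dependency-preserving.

lossy and not dependency-preserving

Lossless test: (B, C, D)⁺ = {B, C, D}, which is a superkey of neither fragment — lossy.
Dependency preservation: the restricted closure of {A, B, C} across the fragments never reaches {E}, so A, B, C → E cannot be enforced without a join — not preserved.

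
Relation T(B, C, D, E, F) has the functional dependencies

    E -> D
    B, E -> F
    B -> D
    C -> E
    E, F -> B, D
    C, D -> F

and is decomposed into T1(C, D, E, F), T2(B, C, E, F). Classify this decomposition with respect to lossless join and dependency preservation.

lossless but not dependency-preserving

Lossless test: (C, E, F)⁺ = {B, C, D, E, F}, which contains all of one fragment — lossless.
Dependency preservation: the restricted closure of {B} across the fragments never reaches {D}, so B → D cannot be enforced without a join — not preserved.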